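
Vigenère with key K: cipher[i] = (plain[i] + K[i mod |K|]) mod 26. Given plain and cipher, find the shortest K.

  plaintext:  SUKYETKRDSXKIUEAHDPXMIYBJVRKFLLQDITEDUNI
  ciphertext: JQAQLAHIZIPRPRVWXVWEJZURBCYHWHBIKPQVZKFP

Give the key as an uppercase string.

RWQSHHX

  i= 0: J-S = 17 → R
  i= 1: Q-U = 22 → W
  i= 2: A-K = 16 → Q
  i= 3: Q-Y = 18 → S
  i= 4: L-E =  7 → H
  i= 5: A-T =  7 → H
  i= 6: H-K = 23 → X
  i= 7: I-R = 17 → R
  i= 8: Z-D = 22 → W
  i= 9: I-S = 16 → Q
  i=10: P-X = 18 → S
  i=11: R-K =  7 → H
  i=12: P-I =  7 → H
  i=13: R-U = 23 → X
  i=14: V-E = 17 → R
  i=15: W-A = 22 → W
  i=16: X-H = 16 → Q
  i=17: V-D = 18 → S
  i=18: W-P =  7 → H
  i=19: E-X =  7 → H
  i=20: J-M = 23 → X
  i=21: Z-I = 17 → R
  i=22: U-Y = 22 → W
  i=23: R-B = 16 → Q
  i=24: B-J = 18 → S
  i=25: C-V =  7 → H
  i=26: Y-R =  7 → H
  i=27: H-K = 23 → X
  i=28: W-F = 17 → R
  i=29: H-L = 22 → W
  i=30: B-L = 16 → Q
  i=31: I-Q = 18 → S
  i=32: K-D =  7 → H
  i=33: P-I =  7 → H
  i=34: Q-T = 23 → X
  i=35: V-E = 17 → R
  i=36: Z-D = 22 → W
  i=37: K-U = 16 → Q
  i=38: F-N = 18 → S
  i=39: P-I =  7 → H
  shifts repeat with period 7: RWQSHHX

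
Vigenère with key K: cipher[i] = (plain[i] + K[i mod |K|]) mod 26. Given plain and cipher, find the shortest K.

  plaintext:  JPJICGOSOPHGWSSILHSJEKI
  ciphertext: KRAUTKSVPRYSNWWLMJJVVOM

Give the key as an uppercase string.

BCRMREED

  i= 0: K-J =  1 → B
  i= 1: R-P =  2 → C
  i= 2: A-J = 17 → R
  i= 3: U-I = 12 → M
  i= 4: T-C = 17 → R
  i= 5: K-G =  4 → E
  i= 6: S-O =  4 → E
  i= 7: V-S =  3 → D
  i= 8: P-O =  1 → B
  i= 9: R-P =  2 → C
  i=10: Y-H = 17 → R
  i=11: S-G = 12 → M
  i=12: N-W = 17 → R
  i=13: W-S =  4 → E
  i=14: W-S =  4 → E
  i=15: L-I =  3 → D
  i=16: M-L =  1 → B
  i=17: J-H =  2 → C
  i=18: J-S = 17 → R
  i=19: V-J = 12 → M
  i=20: V-E = 17 → R
  i=21: O-K =  4 → E
  i=22: M-I =  4 → E
  shifts repeat with period 8: BCRMREED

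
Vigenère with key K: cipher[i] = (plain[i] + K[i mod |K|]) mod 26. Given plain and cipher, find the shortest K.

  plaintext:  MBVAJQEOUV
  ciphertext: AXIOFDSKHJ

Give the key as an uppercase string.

OWN

  i= 0: A-M = 14 → O
  i= 1: X-B = 22 → W
  i= 2: I-V = 13 → N
  i= 3: O-A = 14 → O
  i= 4: F-J = 22 → W
  i= 5: D-Q = 13 → N
  i= 6: S-E = 14 → O
  i= 7: K-O = 22 → W
  i= 8: H-U = 13 → N
  i= 9: J-V = 14 → O
  shifts repeat with period 3: OWN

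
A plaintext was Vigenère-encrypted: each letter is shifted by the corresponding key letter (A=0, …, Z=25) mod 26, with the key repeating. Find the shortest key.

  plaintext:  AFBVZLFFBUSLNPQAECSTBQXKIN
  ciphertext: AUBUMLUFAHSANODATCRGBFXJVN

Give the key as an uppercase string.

APAZN

  i= 0: A-A =  0 → A
  i= 1: U-F = 15 → P
  i= 2: B-B =  0 → A
  i= 3: U-V = 25 → Z
  i= 4: M-Z = 13 → N
  i= 5: L-L =  0 → A
  i= 6: U-F = 15 → P
  i= 7: F-F =  0 → A
  i= 8: A-B = 25 → Z
  i= 9: H-U = 13 → N
  i=10: S-S =  0 → A
  i=11: A-L = 15 → P
  i=12: N-N =  0 → A
  i=13: O-P = 25 → Z
  i=14: D-Q = 13 → N
  i=15: A-A =  0 → A
  i=16: T-E = 15 → P
  i=17: C-C =  0 → A
  i=18: R-S = 25 → Z
  i=19: G-T = 13 → N
  i=20: B-B =  0 → A
  i=21: F-Q = 15 → P
  i=22: X-X =  0 → A
  i=23: J-K = 25 → Z
  i=24: V-I = 13 → N
  i=25: N-N =  0 → A
  shifts repeat with period 5: APAZN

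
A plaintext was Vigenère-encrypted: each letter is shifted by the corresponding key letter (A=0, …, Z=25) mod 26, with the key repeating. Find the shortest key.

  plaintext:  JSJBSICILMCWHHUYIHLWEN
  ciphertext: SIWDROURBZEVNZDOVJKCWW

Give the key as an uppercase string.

  i= 0: S-J =  9 → J
  i= 1: I-S = 16 → Q
  i= 2: W-J = 13 → N
  i= 3: D-B =  2 → C
  i= 4: R-S = 25 → Z
  i= 5: O-I =  6 → G
  i= 6: U-C = 18 → S
  i= 7: R-I =  9 → J
  i= 8: B-L = 16 → Q
  i= 9: Z-M = 13 → N
  i=10: E-C =  2 → C
  i=11: V-W = 25 → Z
  i=12: N-H =  6 → G
  i=13: Z-H = 18 → S
  i=14: D-U =  9 → J
  i=15: O-Y = 16 → Q
  i=16: V-I = 13 → N
  i=17: J-H =  2 → C
  i=18: K-L = 25 → Z
  i=19: C-W =  6 → G
  i=20: W-E = 18 → S
  i=21: W-N =  9 → J
  shifts repeat with period 7: JQNCZGS

JQNCZGS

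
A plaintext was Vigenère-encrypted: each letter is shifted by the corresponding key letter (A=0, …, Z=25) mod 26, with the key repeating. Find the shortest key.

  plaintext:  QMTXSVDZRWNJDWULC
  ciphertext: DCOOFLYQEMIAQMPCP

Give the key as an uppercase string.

  i= 0: D-Q = 13 → N
  i= 1: C-M = 16 → Q
  i= 2: O-T = 21 → V
  i= 3: O-X = 17 → R
  i= 4: F-S = 13 → N
  i= 5: L-V = 16 → Q
  i= 6: Y-D = 21 → V
  i= 7: Q-Z = 17 → R
  i= 8: E-R = 13 → N
  i= 9: M-W = 16 → Q
  i=10: I-N = 21 → V
  i=11: A-J = 17 → R
  i=12: Q-D = 13 → N
  i=13: M-W = 16 → Q
  i=14: P-U = 21 → V
  i=15: C-L = 17 → R
  i=16: P-C = 13 → N
  shifts repeat with period 4: NQVR

NQVR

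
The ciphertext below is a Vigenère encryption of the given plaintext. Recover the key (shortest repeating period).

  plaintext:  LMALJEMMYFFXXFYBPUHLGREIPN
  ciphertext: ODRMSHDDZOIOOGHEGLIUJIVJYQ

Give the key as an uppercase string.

DRRBJ

  i= 0: O-L =  3 → D
  i= 1: D-M = 17 → R
  i= 2: R-A = 17 → R
  i= 3: M-L =  1 → B
  i= 4: S-J =  9 → J
  i= 5: H-E =  3 → D
  i= 6: D-M = 17 → R
  i= 7: D-M = 17 → R
  i= 8: Z-Y =  1 → B
  i= 9: O-F =  9 → J
  i=10: I-F =  3 → D
  i=11: O-X = 17 → R
  i=12: O-X = 17 → R
  i=13: G-F =  1 → B
  i=14: H-Y =  9 → J
  i=15: E-B =  3 → D
  i=16: G-P = 17 → R
  i=17: L-U = 17 → R
  i=18: I-H =  1 → B
  i=19: U-L =  9 → J
  i=20: J-G =  3 → D
  i=21: I-R = 17 → R
  i=22: V-E = 17 → R
  i=23: J-I =  1 → B
  i=24: Y-P =  9 → J
  i=25: Q-N =  3 → D
  shifts repeat with period 5: DRRBJ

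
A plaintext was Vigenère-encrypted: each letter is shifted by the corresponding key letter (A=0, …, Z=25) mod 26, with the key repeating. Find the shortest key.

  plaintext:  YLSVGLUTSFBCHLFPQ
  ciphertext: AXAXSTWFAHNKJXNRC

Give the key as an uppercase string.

  i= 0: A-Y =  2 → C
  i= 1: X-L = 12 → M
  i= 2: A-S =  8 → I
  i= 3: X-V =  2 → C
  i= 4: S-G = 12 → M
  i= 5: T-L =  8 → I
  i= 6: W-U =  2 → C
  i= 7: F-T = 12 → M
  i= 8: A-S =  8 → I
  i= 9: H-F =  2 → C
  i=10: N-B = 12 → M
  i=11: K-C =  8 → I
  i=12: J-H =  2 → C
  i=13: X-L = 12 → M
  i=14: N-F =  8 → I
  i=15: R-P =  2 → C
  i=16: C-Q = 12 → M
  shifts repeat with period 3: CMI

CMI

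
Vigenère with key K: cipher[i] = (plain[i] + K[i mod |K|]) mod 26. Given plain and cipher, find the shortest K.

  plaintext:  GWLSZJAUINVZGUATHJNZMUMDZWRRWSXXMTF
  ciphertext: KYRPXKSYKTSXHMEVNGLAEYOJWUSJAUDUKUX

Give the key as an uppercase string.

  i= 0: K-G =  4 → E
  i= 1: Y-W =  2 → C
  i= 2: R-L =  6 → G
  i= 3: P-S = 23 → X
  i= 4: X-Z = 24 → Y
  i= 5: K-J =  1 → B
  i= 6: S-A = 18 → S
  i= 7: Y-U =  4 → E
  i= 8: K-I =  2 → C
  i= 9: T-N =  6 → G
  i=10: S-V = 23 → X
  i=11: X-Z = 24 → Y
  i=12: H-G =  1 → B
  i=13: M-U = 18 → S
  i=14: E-A =  4 → E
  i=15: V-T =  2 → C
  i=16: N-H =  6 → G
  i=17: G-J = 23 → X
  i=18: L-N = 24 → Y
  i=19: A-Z =  1 → B
  i=20: E-M = 18 → S
  i=21: Y-U =  4 → E
  i=22: O-M =  2 → C
  i=23: J-D =  6 → G
  i=24: W-Z = 23 → X
  i=25: U-W = 24 → Y
  i=26: S-R =  1 → B
  i=27: J-R = 18 → S
  i=28: A-W =  4 → E
  i=29: U-S =  2 → C
  i=30: D-X =  6 → G
  i=31: U-X = 23 → X
  i=32: K-M = 24 → Y
  i=33: U-T =  1 → B
  i=34: X-F = 18 → S
  shifts repeat with period 7: ECGXYBS

ECGXYBS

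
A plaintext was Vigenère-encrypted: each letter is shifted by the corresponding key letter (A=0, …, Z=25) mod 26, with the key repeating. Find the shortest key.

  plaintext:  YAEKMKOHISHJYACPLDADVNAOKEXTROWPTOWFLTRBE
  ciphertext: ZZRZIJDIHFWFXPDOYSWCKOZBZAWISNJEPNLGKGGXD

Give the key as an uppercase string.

BZNPWZP

  i= 0: Z-Y =  1 → B
  i= 1: Z-A = 25 → Z
  i= 2: R-E = 13 → N
  i= 3: Z-K = 15 → P
  i= 4: I-M = 22 → W
  i= 5: J-K = 25 → Z
  i= 6: D-O = 15 → P
  i= 7: I-H =  1 → B
  i= 8: H-I = 25 → Z
  i= 9: F-S = 13 → N
  i=10: W-H = 15 → P
  i=11: F-J = 22 → W
  i=12: X-Y = 25 → Z
  i=13: P-A = 15 → P
  i=14: D-C =  1 → B
  i=15: O-P = 25 → Z
  i=16: Y-L = 13 → N
  i=17: S-D = 15 → P
  i=18: W-A = 22 → W
  i=19: C-D = 25 → Z
  i=20: K-V = 15 → P
  i=21: O-N =  1 → B
  i=22: Z-A = 25 → Z
  i=23: B-O = 13 → N
  i=24: Z-K = 15 → P
  i=25: A-E = 22 → W
  i=26: W-X = 25 → Z
  i=27: I-T = 15 → P
  i=28: S-R =  1 → B
  i=29: N-O = 25 → Z
  i=30: J-W = 13 → N
  i=31: E-P = 15 → P
  i=32: P-T = 22 → W
  i=33: N-O = 25 → Z
  i=34: L-W = 15 → P
  i=35: G-F =  1 → B
  i=36: K-L = 25 → Z
  i=37: G-T = 13 → N
  i=38: G-R = 15 → P
  i=39: X-B = 22 → W
  i=40: D-E = 25 → Z
  shifts repeat with period 7: BZNPWZP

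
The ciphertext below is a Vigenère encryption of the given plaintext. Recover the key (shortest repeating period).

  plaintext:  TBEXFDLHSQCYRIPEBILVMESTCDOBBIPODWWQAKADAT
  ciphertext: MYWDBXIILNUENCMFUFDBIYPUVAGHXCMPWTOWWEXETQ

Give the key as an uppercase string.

TXSGWUXB

  i= 0: M-T = 19 → T
  i= 1: Y-B = 23 → X
  i= 2: W-E = 18 → S
  i= 3: D-X =  6 → G
  i= 4: B-F = 22 → W
  i= 5: X-D = 20 → U
  i= 6: I-L = 23 → X
  i= 7: I-H =  1 → B
  i= 8: L-S = 19 → T
  i= 9: N-Q = 23 → X
  i=10: U-C = 18 → S
  i=11: E-Y =  6 → G
  i=12: N-R = 22 → W
  i=13: C-I = 20 → U
  i=14: M-P = 23 → X
  i=15: F-E =  1 → B
  i=16: U-B = 19 → T
  i=17: F-I = 23 → X
  i=18: D-L = 18 → S
  i=19: B-V =  6 → G
  i=20: I-M = 22 → W
  i=21: Y-E = 20 → U
  i=22: P-S = 23 → X
  i=23: U-T =  1 → B
  i=24: V-C = 19 → T
  i=25: A-D = 23 → X
  i=26: G-O = 18 → S
  i=27: H-B =  6 → G
  i=28: X-B = 22 → W
  i=29: C-I = 20 → U
  i=30: M-P = 23 → X
  i=31: P-O =  1 → B
  i=32: W-D = 19 → T
  i=33: T-W = 23 → X
  i=34: O-W = 18 → S
  i=35: W-Q =  6 → G
  i=36: W-A = 22 → W
  i=37: E-K = 20 → U
  i=38: X-A = 23 → X
  i=39: E-D =  1 → B
  i=40: T-A = 19 → T
  i=41: Q-T = 23 → X
  shifts repeat with period 8: TXSGWUXB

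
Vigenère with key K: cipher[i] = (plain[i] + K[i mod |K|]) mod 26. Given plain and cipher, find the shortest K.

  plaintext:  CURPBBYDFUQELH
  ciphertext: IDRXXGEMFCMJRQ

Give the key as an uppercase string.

GJAIWF

  i= 0: I-C =  6 → G
  i= 1: D-U =  9 → J
  i= 2: R-R =  0 → A
  i= 3: X-P =  8 → I
  i= 4: X-B = 22 → W
  i= 5: G-B =  5 → F
  i= 6: E-Y =  6 → G
  i= 7: M-D =  9 → J
  i= 8: F-F =  0 → A
  i= 9: C-U =  8 → I
  i=10: M-Q = 22 → W
  i=11: J-E =  5 → F
  i=12: R-L =  6 → G
  i=13: Q-H =  9 → J
  shifts repeat with period 6: GJAIWF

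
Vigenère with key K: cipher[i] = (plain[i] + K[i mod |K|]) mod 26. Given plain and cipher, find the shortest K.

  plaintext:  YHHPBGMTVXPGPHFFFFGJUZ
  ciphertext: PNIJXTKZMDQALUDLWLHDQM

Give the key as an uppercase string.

  i= 0: P-Y = 17 → R
  i= 1: N-H =  6 → G
  i= 2: I-H =  1 → B
  i= 3: J-P = 20 → U
  i= 4: X-B = 22 → W
  i= 5: T-G = 13 → N
  i= 6: K-M = 24 → Y
  i= 7: Z-T =  6 → G
  i= 8: M-V = 17 → R
  i= 9: D-X =  6 → G
  i=10: Q-P =  1 → B
  i=11: A-G = 20 → U
  i=12: L-P = 22 → W
  i=13: U-H = 13 → N
  i=14: D-F = 24 → Y
  i=15: L-F =  6 → G
  i=16: W-F = 17 → R
  i=17: L-F =  6 → G
  i=18: H-G =  1 → B
  i=19: D-J = 20 → U
  i=20: Q-U = 22 → W
  i=21: M-Z = 13 → N
  shifts repeat with period 8: RGBUWNYG

RGBUWNYG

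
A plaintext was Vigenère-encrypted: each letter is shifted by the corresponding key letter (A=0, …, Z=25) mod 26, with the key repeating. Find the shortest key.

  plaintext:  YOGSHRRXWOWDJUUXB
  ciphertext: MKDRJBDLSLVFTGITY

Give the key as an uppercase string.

  i= 0: M-Y = 14 → O
  i= 1: K-O = 22 → W
  i= 2: D-G = 23 → X
  i= 3: R-S = 25 → Z
  i= 4: J-H =  2 → C
  i= 5: B-R = 10 → K
  i= 6: D-R = 12 → M
  i= 7: L-X = 14 → O
  i= 8: S-W = 22 → W
  i= 9: L-O = 23 → X
  i=10: V-W = 25 → Z
  i=11: F-D =  2 → C
  i=12: T-J = 10 → K
  i=13: G-U = 12 → M
  i=14: I-U = 14 → O
  i=15: T-X = 22 → W
  i=16: Y-B = 23 → X
  shifts repeat with period 7: OWXZCKM

OWXZCKM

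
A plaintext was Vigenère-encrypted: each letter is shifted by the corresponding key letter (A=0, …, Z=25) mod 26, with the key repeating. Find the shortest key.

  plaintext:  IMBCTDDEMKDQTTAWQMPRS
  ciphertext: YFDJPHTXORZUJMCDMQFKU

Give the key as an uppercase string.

QTCHWE

  i= 0: Y-I = 16 → Q
  i= 1: F-M = 19 → T
  i= 2: D-B =  2 → C
  i= 3: J-C =  7 → H
  i= 4: P-T = 22 → W
  i= 5: H-D =  4 → E
  i= 6: T-D = 16 → Q
  i= 7: X-E = 19 → T
  i= 8: O-M =  2 → C
  i= 9: R-K =  7 → H
  i=10: Z-D = 22 → W
  i=11: U-Q =  4 → E
  i=12: J-T = 16 → Q
  i=13: M-T = 19 → T
  i=14: C-A =  2 → C
  i=15: D-W =  7 → H
  i=16: M-Q = 22 → W
  i=17: Q-M =  4 → E
  i=18: F-P = 16 → Q
  i=19: K-R = 19 → T
  i=20: U-S =  2 → C
  shifts repeat with period 6: QTCHWE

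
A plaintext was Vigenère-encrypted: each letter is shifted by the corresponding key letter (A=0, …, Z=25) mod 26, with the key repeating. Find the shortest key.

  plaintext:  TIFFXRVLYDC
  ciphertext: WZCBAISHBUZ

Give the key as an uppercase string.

DRXW

  i= 0: W-T =  3 → D
  i= 1: Z-I = 17 → R
  i= 2: C-F = 23 → X
  i= 3: B-F = 22 → W
  i= 4: A-X =  3 → D
  i= 5: I-R = 17 → R
  i= 6: S-V = 23 → X
  i= 7: H-L = 22 → W
  i= 8: B-Y =  3 → D
  i= 9: U-D = 17 → R
  i=10: Z-C = 23 → X
  shifts repeat with period 4: DRXW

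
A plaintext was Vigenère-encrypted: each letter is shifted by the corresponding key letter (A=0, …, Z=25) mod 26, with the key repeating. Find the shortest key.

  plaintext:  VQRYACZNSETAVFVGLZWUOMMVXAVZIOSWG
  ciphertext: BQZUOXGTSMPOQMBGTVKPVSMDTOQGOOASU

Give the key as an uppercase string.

GAIWOVH

  i= 0: B-V =  6 → G
  i= 1: Q-Q =  0 → A
  i= 2: Z-R =  8 → I
  i= 3: U-Y = 22 → W
  i= 4: O-A = 14 → O
  i= 5: X-C = 21 → V
  i= 6: G-Z =  7 → H
  i= 7: T-N =  6 → G
  i= 8: S-S =  0 → A
  i= 9: M-E =  8 → I
  i=10: P-T = 22 → W
  i=11: O-A = 14 → O
  i=12: Q-V = 21 → V
  i=13: M-F =  7 → H
  i=14: B-V =  6 → G
  i=15: G-G =  0 → A
  i=16: T-L =  8 → I
  i=17: V-Z = 22 → W
  i=18: K-W = 14 → O
  i=19: P-U = 21 → V
  i=20: V-O =  7 → H
  i=21: S-M =  6 → G
  i=22: M-M =  0 → A
  i=23: D-V =  8 → I
  i=24: T-X = 22 → W
  i=25: O-A = 14 → O
  i=26: Q-V = 21 → V
  i=27: G-Z =  7 → H
  i=28: O-I =  6 → G
  i=29: O-O =  0 → A
  i=30: A-S =  8 → I
  i=31: S-W = 22 → W
  i=32: U-G = 14 → O
  shifts repeat with period 7: GAIWOVH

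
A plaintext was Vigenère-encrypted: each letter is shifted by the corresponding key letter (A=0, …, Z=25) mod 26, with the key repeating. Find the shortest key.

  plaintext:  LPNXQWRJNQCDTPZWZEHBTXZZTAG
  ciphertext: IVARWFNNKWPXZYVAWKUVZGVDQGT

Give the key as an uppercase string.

XGNUGJWE

  i= 0: I-L = 23 → X
  i= 1: V-P =  6 → G
  i= 2: A-N = 13 → N
  i= 3: R-X = 20 → U
  i= 4: W-Q =  6 → G
  i= 5: F-W =  9 → J
  i= 6: N-R = 22 → W
  i= 7: N-J =  4 → E
  i= 8: K-N = 23 → X
  i= 9: W-Q =  6 → G
  i=10: P-C = 13 → N
  i=11: X-D = 20 → U
  i=12: Z-T =  6 → G
  i=13: Y-P =  9 → J
  i=14: V-Z = 22 → W
  i=15: A-W =  4 → E
  i=16: W-Z = 23 → X
  i=17: K-E =  6 → G
  i=18: U-H = 13 → N
  i=19: V-B = 20 → U
  i=20: Z-T =  6 → G
  i=21: G-X =  9 → J
  i=22: V-Z = 22 → W
  i=23: D-Z =  4 → E
  i=24: Q-T = 23 → X
  i=25: G-A =  6 → G
  i=26: T-G = 13 → N
  shifts repeat with period 8: XGNUGJWE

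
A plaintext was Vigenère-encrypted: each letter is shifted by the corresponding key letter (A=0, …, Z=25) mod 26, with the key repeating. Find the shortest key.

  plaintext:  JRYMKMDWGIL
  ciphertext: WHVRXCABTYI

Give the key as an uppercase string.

NQXF

  i= 0: W-J = 13 → N
  i= 1: H-R = 16 → Q
  i= 2: V-Y = 23 → X
  i= 3: R-M =  5 → F
  i= 4: X-K = 13 → N
  i= 5: C-M = 16 → Q
  i= 6: A-D = 23 → X
  i= 7: B-W =  5 → F
  i= 8: T-G = 13 → N
  i= 9: Y-I = 16 → Q
  i=10: I-L = 23 → X
  shifts repeat with period 4: NQXF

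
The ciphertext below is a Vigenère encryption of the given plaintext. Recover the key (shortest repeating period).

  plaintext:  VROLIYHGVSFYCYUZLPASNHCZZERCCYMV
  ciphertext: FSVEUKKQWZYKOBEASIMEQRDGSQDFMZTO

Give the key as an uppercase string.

  i= 0: F-V = 10 → K
  i= 1: S-R =  1 → B
  i= 2: V-O =  7 → H
  i= 3: E-L = 19 → T
  i= 4: U-I = 12 → M
  i= 5: K-Y = 12 → M
  i= 6: K-H =  3 → D
  i= 7: Q-G = 10 → K
  i= 8: W-V =  1 → B
  i= 9: Z-S =  7 → H
  i=10: Y-F = 19 → T
  i=11: K-Y = 12 → M
  i=12: O-C = 12 → M
  i=13: B-Y =  3 → D
  i=14: E-U = 10 → K
  i=15: A-Z =  1 → B
  i=16: S-L =  7 → H
  i=17: I-P = 19 → T
  i=18: M-A = 12 → M
  i=19: E-S = 12 → M
  i=20: Q-N =  3 → D
  i=21: R-H = 10 → K
  i=22: D-C =  1 → B
  i=23: G-Z =  7 → H
  i=24: S-Z = 19 → T
  i=25: Q-E = 12 → M
  i=26: D-R = 12 → M
  i=27: F-C =  3 → D
  i=28: M-C = 10 → K
  i=29: Z-Y =  1 → B
  i=30: T-M =  7 → H
  i=31: O-V = 19 → T
  shifts repeat with period 7: KBHTMMD

KBHTMMD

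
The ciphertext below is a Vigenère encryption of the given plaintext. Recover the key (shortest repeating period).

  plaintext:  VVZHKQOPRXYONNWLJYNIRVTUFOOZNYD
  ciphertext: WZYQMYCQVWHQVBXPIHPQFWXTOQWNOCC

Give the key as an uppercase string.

BEZJCIO

  i= 0: W-V =  1 → B
  i= 1: Z-V =  4 → E
  i= 2: Y-Z = 25 → Z
  i= 3: Q-H =  9 → J
  i= 4: M-K =  2 → C
  i= 5: Y-Q =  8 → I
  i= 6: C-O = 14 → O
  i= 7: Q-P =  1 → B
  i= 8: V-R =  4 → E
  i= 9: W-X = 25 → Z
  i=10: H-Y =  9 → J
  i=11: Q-O =  2 → C
  i=12: V-N =  8 → I
  i=13: B-N = 14 → O
  i=14: X-W =  1 → B
  i=15: P-L =  4 → E
  i=16: I-J = 25 → Z
  i=17: H-Y =  9 → J
  i=18: P-N =  2 → C
  i=19: Q-I =  8 → I
  i=20: F-R = 14 → O
  i=21: W-V =  1 → B
  i=22: X-T =  4 → E
  i=23: T-U = 25 → Z
  i=24: O-F =  9 → J
  i=25: Q-O =  2 → C
  i=26: W-O =  8 → I
  i=27: N-Z = 14 → O
  i=28: O-N =  1 → B
  i=29: C-Y =  4 → E
  i=30: C-D = 25 → Z
  shifts repeat with period 7: BEZJCIO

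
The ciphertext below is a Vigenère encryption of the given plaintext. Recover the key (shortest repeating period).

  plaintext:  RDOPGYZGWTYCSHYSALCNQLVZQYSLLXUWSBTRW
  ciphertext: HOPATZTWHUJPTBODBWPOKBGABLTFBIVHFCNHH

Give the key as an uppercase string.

  i= 0: H-R = 16 → Q
  i= 1: O-D = 11 → L
  i= 2: P-O =  1 → B
  i= 3: A-P = 11 → L
  i= 4: T-G = 13 → N
  i= 5: Z-Y =  1 → B
  i= 6: T-Z = 20 → U
  i= 7: W-G = 16 → Q
  i= 8: H-W = 11 → L
  i= 9: U-T =  1 → B
  i=10: J-Y = 11 → L
  i=11: P-C = 13 → N
  i=12: T-S =  1 → B
  i=13: B-H = 20 → U
  i=14: O-Y = 16 → Q
  i=15: D-S = 11 → L
  i=16: B-A =  1 → B
  i=17: W-L = 11 → L
  i=18: P-C = 13 → N
  i=19: O-N =  1 → B
  i=20: K-Q = 20 → U
  i=21: B-L = 16 → Q
  i=22: G-V = 11 → L
  i=23: A-Z =  1 → B
  i=24: B-Q = 11 → L
  i=25: L-Y = 13 → N
  i=26: T-S =  1 → B
  i=27: F-L = 20 → U
  i=28: B-L = 16 → Q
  i=29: I-X = 11 → L
  i=30: V-U =  1 → B
  i=31: H-W = 11 → L
  i=32: F-S = 13 → N
  i=33: C-B =  1 → B
  i=34: N-T = 20 → U
  i=35: H-R = 16 → Q
  i=36: H-W = 11 → L
  shifts repeat with period 7: QLBLNBU

QLBLNBU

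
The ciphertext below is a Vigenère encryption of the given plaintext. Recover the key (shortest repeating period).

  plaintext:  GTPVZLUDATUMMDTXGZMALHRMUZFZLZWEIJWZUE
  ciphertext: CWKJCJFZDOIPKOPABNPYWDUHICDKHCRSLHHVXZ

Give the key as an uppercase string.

  i= 0: C-G = 22 → W
  i= 1: W-T =  3 → D
  i= 2: K-P = 21 → V
  i= 3: J-V = 14 → O
  i= 4: C-Z =  3 → D
  i= 5: J-L = 24 → Y
  i= 6: F-U = 11 → L
  i= 7: Z-D = 22 → W
  i= 8: D-A =  3 → D
  i= 9: O-T = 21 → V
  i=10: I-U = 14 → O
  i=11: P-M =  3 → D
  i=12: K-M = 24 → Y
  i=13: O-D = 11 → L
  i=14: P-T = 22 → W
  i=15: A-X =  3 → D
  i=16: B-G = 21 → V
  i=17: N-Z = 14 → O
  i=18: P-M =  3 → D
  i=19: Y-A = 24 → Y
  i=20: W-L = 11 → L
  i=21: D-H = 22 → W
  i=22: U-R =  3 → D
  i=23: H-M = 21 → V
  i=24: I-U = 14 → O
  i=25: C-Z =  3 → D
  i=26: D-F = 24 → Y
  i=27: K-Z = 11 → L
  i=28: H-L = 22 → W
  i=29: C-Z =  3 → D
  i=30: R-W = 21 → V
  i=31: S-E = 14 → O
  i=32: L-I =  3 → D
  i=33: H-J = 24 → Y
  i=34: H-W = 11 → L
  i=35: V-Z = 22 → W
  i=36: X-U =  3 → D
  i=37: Z-E = 21 → V
  shifts repeat with period 7: WDVODYL

WDVODYL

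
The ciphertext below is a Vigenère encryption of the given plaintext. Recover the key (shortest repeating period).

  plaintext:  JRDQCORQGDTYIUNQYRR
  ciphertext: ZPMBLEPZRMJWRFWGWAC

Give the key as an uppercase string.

  i= 0: Z-J = 16 → Q
  i= 1: P-R = 24 → Y
  i= 2: M-D =  9 → J
  i= 3: B-Q = 11 → L
  i= 4: L-C =  9 → J
  i= 5: E-O = 16 → Q
  i= 6: P-R = 24 → Y
  i= 7: Z-Q =  9 → J
  i= 8: R-G = 11 → L
  i= 9: M-D =  9 → J
  i=10: J-T = 16 → Q
  i=11: W-Y = 24 → Y
  i=12: R-I =  9 → J
  i=13: F-U = 11 → L
  i=14: W-N =  9 → J
  i=15: G-Q = 16 → Q
  i=16: W-Y = 24 → Y
  i=17: A-R =  9 → J
  i=18: C-R = 11 → L
  shifts repeat with period 5: QYJLJ

QYJLJ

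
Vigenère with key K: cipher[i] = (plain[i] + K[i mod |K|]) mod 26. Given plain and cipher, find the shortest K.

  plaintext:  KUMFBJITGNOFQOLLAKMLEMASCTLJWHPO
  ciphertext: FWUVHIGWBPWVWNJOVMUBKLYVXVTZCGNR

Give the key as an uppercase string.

VCIQGZYD

  i= 0: F-K = 21 → V
  i= 1: W-U =  2 → C
  i= 2: U-M =  8 → I
  i= 3: V-F = 16 → Q
  i= 4: H-B =  6 → G
  i= 5: I-J = 25 → Z
  i= 6: G-I = 24 → Y
  i= 7: W-T =  3 → D
  i= 8: B-G = 21 → V
  i= 9: P-N =  2 → C
  i=10: W-O =  8 → I
  i=11: V-F = 16 → Q
  i=12: W-Q =  6 → G
  i=13: N-O = 25 → Z
  i=14: J-L = 24 → Y
  i=15: O-L =  3 → D
  i=16: V-A = 21 → V
  i=17: M-K =  2 → C
  i=18: U-M =  8 → I
  i=19: B-L = 16 → Q
  i=20: K-E =  6 → G
  i=21: L-M = 25 → Z
  i=22: Y-A = 24 → Y
  i=23: V-S =  3 → D
  i=24: X-C = 21 → V
  i=25: V-T =  2 → C
  i=26: T-L =  8 → I
  i=27: Z-J = 16 → Q
  i=28: C-W =  6 → G
  i=29: G-H = 25 → Z
  i=30: N-P = 24 → Y
  i=31: R-O =  3 → D
  shifts repeat with period 8: VCIQGZYD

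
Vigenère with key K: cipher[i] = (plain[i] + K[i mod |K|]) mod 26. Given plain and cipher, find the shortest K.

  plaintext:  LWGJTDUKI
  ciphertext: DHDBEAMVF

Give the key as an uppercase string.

SLX

  i= 0: D-L = 18 → S
  i= 1: H-W = 11 → L
  i= 2: D-G = 23 → X
  i= 3: B-J = 18 → S
  i= 4: E-T = 11 → L
  i= 5: A-D = 23 → X
  i= 6: M-U = 18 → S
  i= 7: V-K = 11 → L
  i= 8: F-I = 23 → X
  shifts repeat with period 3: SLX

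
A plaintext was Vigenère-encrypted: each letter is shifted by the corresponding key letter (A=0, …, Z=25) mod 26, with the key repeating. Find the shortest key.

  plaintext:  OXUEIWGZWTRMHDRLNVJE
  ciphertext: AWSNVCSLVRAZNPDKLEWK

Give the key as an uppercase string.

  i= 0: A-O = 12 → M
  i= 1: W-X = 25 → Z
  i= 2: S-U = 24 → Y
  i= 3: N-E =  9 → J
  i= 4: V-I = 13 → N
  i= 5: C-W =  6 → G
  i= 6: S-G = 12 → M
  i= 7: L-Z = 12 → M
  i= 8: V-W = 25 → Z
  i= 9: R-T = 24 → Y
  i=10: A-R =  9 → J
  i=11: Z-M = 13 → N
  i=12: N-H =  6 → G
  i=13: P-D = 12 → M
  i=14: D-R = 12 → M
  i=15: K-L = 25 → Z
  i=16: L-N = 24 → Y
  i=17: E-V =  9 → J
  i=18: W-J = 13 → N
  i=19: K-E =  6 → G
  shifts repeat with period 7: MZYJNGM

MZYJNGM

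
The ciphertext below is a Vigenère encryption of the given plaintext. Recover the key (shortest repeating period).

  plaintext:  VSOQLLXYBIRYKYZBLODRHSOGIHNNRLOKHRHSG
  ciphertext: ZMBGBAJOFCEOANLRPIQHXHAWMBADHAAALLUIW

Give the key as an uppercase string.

EUNQQPMQ

  i= 0: Z-V =  4 → E
  i= 1: M-S = 20 → U
  i= 2: B-O = 13 → N
  i= 3: G-Q = 16 → Q
  i= 4: B-L = 16 → Q
  i= 5: A-L = 15 → P
  i= 6: J-X = 12 → M
  i= 7: O-Y = 16 → Q
  i= 8: F-B =  4 → E
  i= 9: C-I = 20 → U
  i=10: E-R = 13 → N
  i=11: O-Y = 16 → Q
  i=12: A-K = 16 → Q
  i=13: N-Y = 15 → P
  i=14: L-Z = 12 → M
  i=15: R-B = 16 → Q
  i=16: P-L =  4 → E
  i=17: I-O = 20 → U
  i=18: Q-D = 13 → N
  i=19: H-R = 16 → Q
  i=20: X-H = 16 → Q
  i=21: H-S = 15 → P
  i=22: A-O = 12 → M
  i=23: W-G = 16 → Q
  i=24: M-I =  4 → E
  i=25: B-H = 20 → U
  i=26: A-N = 13 → N
  i=27: D-N = 16 → Q
  i=28: H-R = 16 → Q
  i=29: A-L = 15 → P
  i=30: A-O = 12 → M
  i=31: A-K = 16 → Q
  i=32: L-H =  4 → E
  i=33: L-R = 20 → U
  i=34: U-H = 13 → N
  i=35: I-S = 16 → Q
  i=36: W-G = 16 → Q
  shifts repeat with period 8: EUNQQPMQ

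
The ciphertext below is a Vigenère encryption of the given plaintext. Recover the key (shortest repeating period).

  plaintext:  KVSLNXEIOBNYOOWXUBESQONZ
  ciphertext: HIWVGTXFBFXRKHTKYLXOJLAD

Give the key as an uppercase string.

XNEKTWT

  i= 0: H-K = 23 → X
  i= 1: I-V = 13 → N
  i= 2: W-S =  4 → E
  i= 3: V-L = 10 → K
  i= 4: G-N = 19 → T
  i= 5: T-X = 22 → W
  i= 6: X-E = 19 → T
  i= 7: F-I = 23 → X
  i= 8: B-O = 13 → N
  i= 9: F-B =  4 → E
  i=10: X-N = 10 → K
  i=11: R-Y = 19 → T
  i=12: K-O = 22 → W
  i=13: H-O = 19 → T
  i=14: T-W = 23 → X
  i=15: K-X = 13 → N
  i=16: Y-U =  4 → E
  i=17: L-B = 10 → K
  i=18: X-E = 19 → T
  i=19: O-S = 22 → W
  i=20: J-Q = 19 → T
  i=21: L-O = 23 → X
  i=22: A-N = 13 → N
  i=23: D-Z =  4 → E
  shifts repeat with period 7: XNEKTWT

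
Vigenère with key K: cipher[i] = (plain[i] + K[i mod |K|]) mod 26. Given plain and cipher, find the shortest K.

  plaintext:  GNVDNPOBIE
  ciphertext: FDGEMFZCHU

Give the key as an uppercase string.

  i= 0: F-G = 25 → Z
  i= 1: D-N = 16 → Q
  i= 2: G-V = 11 → L
  i= 3: E-D =  1 → B
  i= 4: M-N = 25 → Z
  i= 5: F-P = 16 → Q
  i= 6: Z-O = 11 → L
  i= 7: C-B =  1 → B
  i= 8: H-I = 25 → Z
  i= 9: U-E = 16 → Q
  shifts repeat with period 4: ZQLB

ZQLB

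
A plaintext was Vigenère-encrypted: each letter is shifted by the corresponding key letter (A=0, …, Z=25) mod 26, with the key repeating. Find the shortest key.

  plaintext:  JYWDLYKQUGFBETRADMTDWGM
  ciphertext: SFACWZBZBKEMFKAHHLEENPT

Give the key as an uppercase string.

  i= 0: S-J =  9 → J
  i= 1: F-Y =  7 → H
  i= 2: A-W =  4 → E
  i= 3: C-D = 25 → Z
  i= 4: W-L = 11 → L
  i= 5: Z-Y =  1 → B
  i= 6: B-K = 17 → R
  i= 7: Z-Q =  9 → J
  i= 8: B-U =  7 → H
  i= 9: K-G =  4 → E
  i=10: E-F = 25 → Z
  i=11: M-B = 11 → L
  i=12: F-E =  1 → B
  i=13: K-T = 17 → R
  i=14: A-R =  9 → J
  i=15: H-A =  7 → H
  i=16: H-D =  4 → E
  i=17: L-M = 25 → Z
  i=18: E-T = 11 → L
  i=19: E-D =  1 → B
  i=20: N-W = 17 → R
  i=21: P-G =  9 → J
  i=22: T-M =  7 → H
  shifts repeat with period 7: JHEZLBR

JHEZLBR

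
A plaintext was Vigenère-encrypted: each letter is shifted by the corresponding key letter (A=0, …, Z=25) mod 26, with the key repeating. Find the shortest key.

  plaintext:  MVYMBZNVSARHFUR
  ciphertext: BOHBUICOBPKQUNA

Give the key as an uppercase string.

PTJ

  i= 0: B-M = 15 → P
  i= 1: O-V = 19 → T
  i= 2: H-Y =  9 → J
  i= 3: B-M = 15 → P
  i= 4: U-B = 19 → T
  i= 5: I-Z =  9 → J
  i= 6: C-N = 15 → P
  i= 7: O-V = 19 → T
  i= 8: B-S =  9 → J
  i= 9: P-A = 15 → P
  i=10: K-R = 19 → T
  i=11: Q-H =  9 → J
  i=12: U-F = 15 → P
  i=13: N-U = 19 → T
  i=14: A-R =  9 → J
  shifts repeat with period 3: PTJ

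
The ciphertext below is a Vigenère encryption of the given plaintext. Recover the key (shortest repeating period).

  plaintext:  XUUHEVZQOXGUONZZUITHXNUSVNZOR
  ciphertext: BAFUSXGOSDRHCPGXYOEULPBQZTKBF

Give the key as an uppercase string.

EGLNOCHY

  i= 0: B-X =  4 → E
  i= 1: A-U =  6 → G
  i= 2: F-U = 11 → L
  i= 3: U-H = 13 → N
  i= 4: S-E = 14 → O
  i= 5: X-V =  2 → C
  i= 6: G-Z =  7 → H
  i= 7: O-Q = 24 → Y
  i= 8: S-O =  4 → E
  i= 9: D-X =  6 → G
  i=10: R-G = 11 → L
  i=11: H-U = 13 → N
  i=12: C-O = 14 → O
  i=13: P-N =  2 → C
  i=14: G-Z =  7 → H
  i=15: X-Z = 24 → Y
  i=16: Y-U =  4 → E
  i=17: O-I =  6 → G
  i=18: E-T = 11 → L
  i=19: U-H = 13 → N
  i=20: L-X = 14 → O
  i=21: P-N =  2 → C
  i=22: B-U =  7 → H
  i=23: Q-S = 24 → Y
  i=24: Z-V =  4 → E
  i=25: T-N =  6 → G
  i=26: K-Z = 11 → L
  i=27: B-O = 13 → N
  i=28: F-R = 14 → O
  shifts repeat with period 8: EGLNOCHY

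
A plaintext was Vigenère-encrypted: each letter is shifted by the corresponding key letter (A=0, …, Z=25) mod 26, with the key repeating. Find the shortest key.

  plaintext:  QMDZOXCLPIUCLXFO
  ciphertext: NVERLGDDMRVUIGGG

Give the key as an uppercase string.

  i= 0: N-Q = 23 → X
  i= 1: V-M =  9 → J
  i= 2: E-D =  1 → B
  i= 3: R-Z = 18 → S
  i= 4: L-O = 23 → X
  i= 5: G-X =  9 → J
  i= 6: D-C =  1 → B
  i= 7: D-L = 18 → S
  i= 8: M-P = 23 → X
  i= 9: R-I =  9 → J
  i=10: V-U =  1 → B
  i=11: U-C = 18 → S
  i=12: I-L = 23 → X
  i=13: G-X =  9 → J
  i=14: G-F =  1 → B
  i=15: G-O = 18 → S
  shifts repeat with period 4: XJBS

XJBS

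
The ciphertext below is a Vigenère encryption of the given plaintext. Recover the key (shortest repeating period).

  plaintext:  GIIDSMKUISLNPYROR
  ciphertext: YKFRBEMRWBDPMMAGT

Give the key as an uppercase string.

SCXOJ

  i= 0: Y-G = 18 → S
  i= 1: K-I =  2 → C
  i= 2: F-I = 23 → X
  i= 3: R-D = 14 → O
  i= 4: B-S =  9 → J
  i= 5: E-M = 18 → S
  i= 6: M-K =  2 → C
  i= 7: R-U = 23 → X
  i= 8: W-I = 14 → O
  i= 9: B-S =  9 → J
  i=10: D-L = 18 → S
  i=11: P-N =  2 → C
  i=12: M-P = 23 → X
  i=13: M-Y = 14 → O
  i=14: A-R =  9 → J
  i=15: G-O = 18 → S
  i=16: T-R =  2 → C
  shifts repeat with period 5: SCXOJ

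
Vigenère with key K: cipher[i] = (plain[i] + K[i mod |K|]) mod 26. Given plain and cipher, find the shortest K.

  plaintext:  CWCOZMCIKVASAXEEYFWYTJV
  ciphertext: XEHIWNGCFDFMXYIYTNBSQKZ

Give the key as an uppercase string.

  i= 0: X-C = 21 → V
  i= 1: E-W =  8 → I
  i= 2: H-C =  5 → F
  i= 3: I-O = 20 → U
  i= 4: W-Z = 23 → X
  i= 5: N-M =  1 → B
  i= 6: G-C =  4 → E
  i= 7: C-I = 20 → U
  i= 8: F-K = 21 → V
  i= 9: D-V =  8 → I
  i=10: F-A =  5 → F
  i=11: M-S = 20 → U
  i=12: X-A = 23 → X
  i=13: Y-X =  1 → B
  i=14: I-E =  4 → E
  i=15: Y-E = 20 → U
  i=16: T-Y = 21 → V
  i=17: N-F =  8 → I
  i=18: B-W =  5 → F
  i=19: S-Y = 20 → U
  i=20: Q-T = 23 → X
  i=21: K-J =  1 → B
  i=22: Z-V =  4 → E
  shifts repeat with period 8: VIFUXBEU

VIFUXBEU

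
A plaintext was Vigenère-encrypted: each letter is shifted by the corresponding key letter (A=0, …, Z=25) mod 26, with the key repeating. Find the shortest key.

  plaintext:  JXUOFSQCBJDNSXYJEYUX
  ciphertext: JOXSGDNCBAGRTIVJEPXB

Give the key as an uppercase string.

  i= 0: J-J =  0 → A
  i= 1: O-X = 17 → R
  i= 2: X-U =  3 → D
  i= 3: S-O =  4 → E
  i= 4: G-F =  1 → B
  i= 5: D-S = 11 → L
  i= 6: N-Q = 23 → X
  i= 7: C-C =  0 → A
  i= 8: B-B =  0 → A
  i= 9: A-J = 17 → R
  i=10: G-D =  3 → D
  i=11: R-N =  4 → E
  i=12: T-S =  1 → B
  i=13: I-X = 11 → L
  i=14: V-Y = 23 → X
  i=15: J-J =  0 → A
  i=16: E-E =  0 → A
  i=17: P-Y = 17 → R
  i=18: X-U =  3 → D
  i=19: B-X =  4 → E
  shifts repeat with period 8: ARDEBLXA

ARDEBLXA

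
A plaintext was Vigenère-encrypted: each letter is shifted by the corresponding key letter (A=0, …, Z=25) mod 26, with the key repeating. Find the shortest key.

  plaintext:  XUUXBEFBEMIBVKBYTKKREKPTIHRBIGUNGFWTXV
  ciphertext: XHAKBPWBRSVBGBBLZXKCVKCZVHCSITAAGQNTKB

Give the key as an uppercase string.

ANGNALR

  i= 0: X-X =  0 → A
  i= 1: H-U = 13 → N
  i= 2: A-U =  6 → G
  i= 3: K-X = 13 → N
  i= 4: B-B =  0 → A
  i= 5: P-E = 11 → L
  i= 6: W-F = 17 → R
  i= 7: B-B =  0 → A
  i= 8: R-E = 13 → N
  i= 9: S-M =  6 → G
  i=10: V-I = 13 → N
  i=11: B-B =  0 → A
  i=12: G-V = 11 → L
  i=13: B-K = 17 → R
  i=14: B-B =  0 → A
  i=15: L-Y = 13 → N
  i=16: Z-T =  6 → G
  i=17: X-K = 13 → N
  i=18: K-K =  0 → A
  i=19: C-R = 11 → L
  i=20: V-E = 17 → R
  i=21: K-K =  0 → A
  i=22: C-P = 13 → N
  i=23: Z-T =  6 → G
  i=24: V-I = 13 → N
  i=25: H-H =  0 → A
  i=26: C-R = 11 → L
  i=27: S-B = 17 → R
  i=28: I-I =  0 → A
  i=29: T-G = 13 → N
  i=30: A-U =  6 → G
  i=31: A-N = 13 → N
  i=32: G-G =  0 → A
  i=33: Q-F = 11 → L
  i=34: N-W = 17 → R
  i=35: T-T =  0 → A
  i=36: K-X = 13 → N
  i=37: B-V =  6 → G
  shifts repeat with period 7: ANGNALR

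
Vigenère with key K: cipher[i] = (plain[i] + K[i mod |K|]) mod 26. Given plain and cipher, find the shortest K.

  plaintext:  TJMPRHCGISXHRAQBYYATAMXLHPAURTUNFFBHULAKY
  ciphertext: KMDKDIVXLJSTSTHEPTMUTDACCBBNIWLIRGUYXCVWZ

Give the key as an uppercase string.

  i= 0: K-T = 17 → R
  i= 1: M-J =  3 → D
  i= 2: D-M = 17 → R
  i= 3: K-P = 21 → V
  i= 4: D-R = 12 → M
  i= 5: I-H =  1 → B
  i= 6: V-C = 19 → T
  i= 7: X-G = 17 → R
  i= 8: L-I =  3 → D
  i= 9: J-S = 17 → R
  i=10: S-X = 21 → V
  i=11: T-H = 12 → M
  i=12: S-R =  1 → B
  i=13: T-A = 19 → T
  i=14: H-Q = 17 → R
  i=15: E-B =  3 → D
  i=16: P-Y = 17 → R
  i=17: T-Y = 21 → V
  i=18: M-A = 12 → M
  i=19: U-T =  1 → B
  i=20: T-A = 19 → T
  i=21: D-M = 17 → R
  i=22: A-X =  3 → D
  i=23: C-L = 17 → R
  i=24: C-H = 21 → V
  i=25: B-P = 12 → M
  i=26: B-A =  1 → B
  i=27: N-U = 19 → T
  i=28: I-R = 17 → R
  i=29: W-T =  3 → D
  i=30: L-U = 17 → R
  i=31: I-N = 21 → V
  i=32: R-F = 12 → M
  i=33: G-F =  1 → B
  i=34: U-B = 19 → T
  i=35: Y-H = 17 → R
  i=36: X-U =  3 → D
  i=37: C-L = 17 → R
  i=38: V-A = 21 → V
  i=39: W-K = 12 → M
  i=40: Z-Y =  1 → B
  shifts repeat with period 7: RDRVMBT

RDRVMBT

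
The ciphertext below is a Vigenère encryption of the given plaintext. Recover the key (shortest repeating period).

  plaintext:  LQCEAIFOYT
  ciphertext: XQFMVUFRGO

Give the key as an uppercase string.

MADIV

  i= 0: X-L = 12 → M
  i= 1: Q-Q =  0 → A
  i= 2: F-C =  3 → D
  i= 3: M-E =  8 → I
  i= 4: V-A = 21 → V
  i= 5: U-I = 12 → M
  i= 6: F-F =  0 → A
  i= 7: R-O =  3 → D
  i= 8: G-Y =  8 → I
  i= 9: O-T = 21 → V
  shifts repeat with period 5: MADIV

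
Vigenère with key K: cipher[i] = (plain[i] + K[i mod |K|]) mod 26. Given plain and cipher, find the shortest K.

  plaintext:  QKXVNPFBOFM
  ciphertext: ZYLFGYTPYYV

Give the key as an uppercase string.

JOOKT

  i= 0: Z-Q =  9 → J
  i= 1: Y-K = 14 → O
  i= 2: L-X = 14 → O
  i= 3: F-V = 10 → K
  i= 4: G-N = 19 → T
  i= 5: Y-P =  9 → J
  i= 6: T-F = 14 → O
  i= 7: P-B = 14 → O
  i= 8: Y-O = 10 → K
  i= 9: Y-F = 19 → T
  i=10: V-M =  9 → J
  shifts repeat with period 5: JOOKT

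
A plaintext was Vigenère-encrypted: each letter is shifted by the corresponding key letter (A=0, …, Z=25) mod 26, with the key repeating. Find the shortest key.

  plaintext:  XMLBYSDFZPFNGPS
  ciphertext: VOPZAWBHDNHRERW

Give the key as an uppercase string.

  i= 0: V-X = 24 → Y
  i= 1: O-M =  2 → C
  i= 2: P-L =  4 → E
  i= 3: Z-B = 24 → Y
  i= 4: A-Y =  2 → C
  i= 5: W-S =  4 → E
  i= 6: B-D = 24 → Y
  i= 7: H-F =  2 → C
  i= 8: D-Z =  4 → E
  i= 9: N-P = 24 → Y
  i=10: H-F =  2 → C
  i=11: R-N =  4 → E
  i=12: E-G = 24 → Y
  i=13: R-P =  2 → C
  i=14: W-S =  4 → E
  shifts repeat with period 3: YCE

YCE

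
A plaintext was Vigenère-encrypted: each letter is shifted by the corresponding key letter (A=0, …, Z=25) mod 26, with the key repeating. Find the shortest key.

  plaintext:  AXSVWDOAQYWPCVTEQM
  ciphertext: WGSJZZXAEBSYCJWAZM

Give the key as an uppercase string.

  i= 0: W-A = 22 → W
  i= 1: G-X =  9 → J
  i= 2: S-S =  0 → A
  i= 3: J-V = 14 → O
  i= 4: Z-W =  3 → D
  i= 5: Z-D = 22 → W
  i= 6: X-O =  9 → J
  i= 7: A-A =  0 → A
  i= 8: E-Q = 14 → O
  i= 9: B-Y =  3 → D
  i=10: S-W = 22 → W
  i=11: Y-P =  9 → J
  i=12: C-C =  0 → A
  i=13: J-V = 14 → O
  i=14: W-T =  3 → D
  i=15: A-E = 22 → W
  i=16: Z-Q =  9 → J
  i=17: M-M =  0 → A
  shifts repeat with period 5: WJAOD

WJAOD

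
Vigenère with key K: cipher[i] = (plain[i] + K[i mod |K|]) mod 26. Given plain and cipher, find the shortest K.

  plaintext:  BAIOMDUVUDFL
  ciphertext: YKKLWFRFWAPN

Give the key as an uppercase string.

XKC

  i= 0: Y-B = 23 → X
  i= 1: K-A = 10 → K
  i= 2: K-I =  2 → C
  i= 3: L-O = 23 → X
  i= 4: W-M = 10 → K
  i= 5: F-D =  2 → C
  i= 6: R-U = 23 → X
  i= 7: F-V = 10 → K
  i= 8: W-U =  2 → C
  i= 9: A-D = 23 → X
  i=10: P-F = 10 → K
  i=11: N-L =  2 → C
  shifts repeat with period 3: XKC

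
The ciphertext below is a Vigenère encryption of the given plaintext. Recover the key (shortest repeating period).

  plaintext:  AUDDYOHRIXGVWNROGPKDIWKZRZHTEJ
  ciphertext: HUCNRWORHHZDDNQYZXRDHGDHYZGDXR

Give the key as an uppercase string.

  i= 0: H-A =  7 → H
  i= 1: U-U =  0 → A
  i= 2: C-D = 25 → Z
  i= 3: N-D = 10 → K
  i= 4: R-Y = 19 → T
  i= 5: W-O =  8 → I
  i= 6: O-H =  7 → H
  i= 7: R-R =  0 → A
  i= 8: H-I = 25 → Z
  i= 9: H-X = 10 → K
  i=10: Z-G = 19 → T
  i=11: D-V =  8 → I
  i=12: D-W =  7 → H
  i=13: N-N =  0 → A
  i=14: Q-R = 25 → Z
  i=15: Y-O = 10 → K
  i=16: Z-G = 19 → T
  i=17: X-P =  8 → I
  i=18: R-K =  7 → H
  i=19: D-D =  0 → A
  i=20: H-I = 25 → Z
  i=21: G-W = 10 → K
  i=22: D-K = 19 → T
  i=23: H-Z =  8 → I
  i=24: Y-R =  7 → H
  i=25: Z-Z =  0 → A
  i=26: G-H = 25 → Z
  i=27: D-T = 10 → K
  i=28: X-E = 19 → T
  i=29: R-J =  8 → I
  shifts repeat with period 6: HAZKTI

HAZKTI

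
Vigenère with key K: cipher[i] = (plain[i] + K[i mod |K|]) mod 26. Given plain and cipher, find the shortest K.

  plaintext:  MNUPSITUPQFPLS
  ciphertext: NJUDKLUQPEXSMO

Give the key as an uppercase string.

BWAOSD

  i= 0: N-M =  1 → B
  i= 1: J-N = 22 → W
  i= 2: U-U =  0 → A
  i= 3: D-P = 14 → O
  i= 4: K-S = 18 → S
  i= 5: L-I =  3 → D
  i= 6: U-T =  1 → B
  i= 7: Q-U = 22 → W
  i= 8: P-P =  0 → A
  i= 9: E-Q = 14 → O
  i=10: X-F = 18 → S
  i=11: S-P =  3 → D
  i=12: M-L =  1 → B
  i=13: O-S = 22 → W
  shifts repeat with period 6: BWAOSD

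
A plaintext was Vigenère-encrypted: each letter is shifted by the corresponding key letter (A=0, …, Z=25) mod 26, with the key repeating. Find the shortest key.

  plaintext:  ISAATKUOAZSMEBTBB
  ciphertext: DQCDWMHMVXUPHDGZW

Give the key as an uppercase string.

VYCDDCNY

  i= 0: D-I = 21 → V
  i= 1: Q-S = 24 → Y
  i= 2: C-A =  2 → C
  i= 3: D-A =  3 → D
  i= 4: W-T =  3 → D
  i= 5: M-K =  2 → C
  i= 6: H-U = 13 → N
  i= 7: M-O = 24 → Y
  i= 8: V-A = 21 → V
  i= 9: X-Z = 24 → Y
  i=10: U-S =  2 → C
  i=11: P-M =  3 → D
  i=12: H-E =  3 → D
  i=13: D-B =  2 → C
  i=14: G-T = 13 → N
  i=15: Z-B = 24 → Y
  i=16: W-B = 21 → V
  shifts repeat with period 8: VYCDDCNY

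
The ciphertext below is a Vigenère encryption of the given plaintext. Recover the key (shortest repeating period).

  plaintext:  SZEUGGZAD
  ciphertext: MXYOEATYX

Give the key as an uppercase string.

  i= 0: M-S = 20 → U
  i= 1: X-Z = 24 → Y
  i= 2: Y-E = 20 → U
  i= 3: O-U = 20 → U
  i= 4: E-G = 24 → Y
  i= 5: A-G = 20 → U
  i= 6: T-Z = 20 → U
  i= 7: Y-A = 24 → Y
  i= 8: X-D = 20 → U
  shifts repeat with period 3: UYU

UYU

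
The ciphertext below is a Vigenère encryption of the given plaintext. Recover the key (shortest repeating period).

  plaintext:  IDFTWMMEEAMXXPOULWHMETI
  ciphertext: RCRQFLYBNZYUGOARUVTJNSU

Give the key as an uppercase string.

JZMX

  i= 0: R-I =  9 → J
  i= 1: C-D = 25 → Z
  i= 2: R-F = 12 → M
  i= 3: Q-T = 23 → X
  i= 4: F-W =  9 → J
  i= 5: L-M = 25 → Z
  i= 6: Y-M = 12 → M
  i= 7: B-E = 23 → X
  i= 8: N-E =  9 → J
  i= 9: Z-A = 25 → Z
  i=10: Y-M = 12 → M
  i=11: U-X = 23 → X
  i=12: G-X =  9 → J
  i=13: O-P = 25 → Z
  i=14: A-O = 12 → M
  i=15: R-U = 23 → X
  i=16: U-L =  9 → J
  i=17: V-W = 25 → Z
  i=18: T-H = 12 → M
  i=19: J-M = 23 → X
  i=20: N-E =  9 → J
  i=21: S-T = 25 → Z
  i=22: U-I = 12 → M
  shifts repeat with period 4: JZMX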